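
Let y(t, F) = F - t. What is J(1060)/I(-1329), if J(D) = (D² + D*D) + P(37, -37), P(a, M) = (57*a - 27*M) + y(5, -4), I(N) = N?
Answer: -2250299/1329 ≈ -1693.2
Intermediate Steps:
P(a, M) = -9 - 27*M + 57*a (P(a, M) = (57*a - 27*M) + (-4 - 1*5) = (-27*M + 57*a) + (-4 - 5) = (-27*M + 57*a) - 9 = -9 - 27*M + 57*a)
J(D) = 3099 + 2*D² (J(D) = (D² + D*D) + (-9 - 27*(-37) + 57*37) = (D² + D²) + (-9 + 999 + 2109) = 2*D² + 3099 = 3099 + 2*D²)
J(1060)/I(-1329) = (3099 + 2*1060²)/(-1329) = (3099 + 2*1123600)*(-1/1329) = (3099 + 2247200)*(-1/1329) = 2250299*(-1/1329) = -2250299/1329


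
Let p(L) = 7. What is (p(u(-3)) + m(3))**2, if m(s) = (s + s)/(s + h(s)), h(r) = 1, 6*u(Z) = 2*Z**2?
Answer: 289/4 ≈ 72.250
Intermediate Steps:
u(Z) = Z**2/3 (u(Z) = (2*Z**2)/6 = Z**2/3)
m(s) = 2*s/(1 + s) (m(s) = (s + s)/(s + 1) = (2*s)/(1 + s) = 2*s/(1 + s))
(p(u(-3)) + m(3))**2 = (7 + 2*3/(1 + 3))**2 = (7 + 2*3/4)**2 = (7 + 2*3*(1/4))**2 = (7 + 3/2)**2 = (17/2)**2 = 289/4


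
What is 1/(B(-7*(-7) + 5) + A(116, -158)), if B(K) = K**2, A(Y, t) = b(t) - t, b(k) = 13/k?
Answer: 158/485679 ≈ 0.00032532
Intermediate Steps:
A(Y, t) = -t + 13/t (A(Y, t) = 13/t - t = -t + 13/t)
1/(B(-7*(-7) + 5) + A(116, -158)) = 1/((-7*(-7) + 5)**2 + (-1*(-158) + 13/(-158))) = 1/((49 + 5)**2 + (158 + 13*(-1/158))) = 1/(54**2 + (158 - 13/158)) = 1/(2916 + 24951/158) = 1/(485679/158) = 158/485679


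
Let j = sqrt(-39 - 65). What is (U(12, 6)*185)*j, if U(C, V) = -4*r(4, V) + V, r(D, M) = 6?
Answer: -6660*I*sqrt(26) ≈ -33960.0*I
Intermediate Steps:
j = 2*I*sqrt(26) (j = sqrt(-104) = 2*I*sqrt(26) ≈ 10.198*I)
U(C, V) = -24 + V (U(C, V) = -4*6 + V = -24 + V)
(U(12, 6)*185)*j = ((-24 + 6)*185)*(2*I*sqrt(26)) = (-18*185)*(2*I*sqrt(26)) = -6660*I*sqrt(26)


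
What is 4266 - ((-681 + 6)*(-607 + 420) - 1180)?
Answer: -120779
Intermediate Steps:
4266 - ((-681 + 6)*(-607 + 420) - 1180) = 4266 - (-675*(-187) - 1180) = 4266 - (126225 - 1180) = 4266 - 1*125045 = 4266 - 125045 = -120779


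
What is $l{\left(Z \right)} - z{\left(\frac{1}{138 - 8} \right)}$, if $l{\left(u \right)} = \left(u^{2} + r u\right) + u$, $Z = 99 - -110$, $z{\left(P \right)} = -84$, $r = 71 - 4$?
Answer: $57977$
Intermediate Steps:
$r = 67$
$Z = 209$ ($Z = 99 + 110 = 209$)
$l{\left(u \right)} = u^{2} + 68 u$ ($l{\left(u \right)} = \left(u^{2} + 67 u\right) + u = u^{2} + 68 u$)
$l{\left(Z \right)} - z{\left(\frac{1}{138 - 8} \right)} = 209 \left(68 + 209\right) - -84 = 209 \cdot 277 + 84 = 57893 + 84 = 57977$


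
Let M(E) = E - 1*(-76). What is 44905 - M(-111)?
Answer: 44940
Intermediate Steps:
M(E) = 76 + E (M(E) = E + 76 = 76 + E)
44905 - M(-111) = 44905 - (76 - 111) = 44905 - 1*(-35) = 44905 + 35 = 44940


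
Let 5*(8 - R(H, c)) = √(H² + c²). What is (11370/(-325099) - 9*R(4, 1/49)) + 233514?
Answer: 75891749388/325099 + 9*√38417/245 ≈ 2.3345e+5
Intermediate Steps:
R(H, c) = 8 - √(H² + c²)/5
(11370/(-325099) - 9*R(4, 1/49)) + 233514 = (11370/(-325099) - 9*(8 - √(4² + (1/49)²)/5)) + 233514 = (11370*(-1/325099) - 9*(8 - √(16 + (1/49)²)/5)) + 233514 = (-11370/325099 - 9*(8 - √(16 + 1/2401)/5)) + 233514 = (-11370/325099 - 9*(8 - √38417/245)) + 233514 = (-11370/325099 + (-72 + 9*√38417/245)) + 233514 = (-23418498/325099 + 9*√38417/245) + 233514 = 75891749388/325099 + 9*√38417/245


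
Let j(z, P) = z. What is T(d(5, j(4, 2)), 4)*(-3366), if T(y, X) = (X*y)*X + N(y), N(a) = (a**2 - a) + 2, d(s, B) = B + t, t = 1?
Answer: -343332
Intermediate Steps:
d(s, B) = 1 + B (d(s, B) = B + 1 = 1 + B)
N(a) = 2 + a**2 - a
T(y, X) = 2 + y**2 - y + y*X**2 (T(y, X) = (X*y)*X + (2 + y**2 - y) = y*X**2 + (2 + y**2 - y) = 2 + y**2 - y + y*X**2)
T(d(5, j(4, 2)), 4)*(-3366) = (2 + (1 + 4)**2 - (1 + 4) + (1 + 4)*4**2)*(-3366) = (2 + 5**2 - 1*5 + 5*16)*(-3366) = (2 + 25 - 5 + 80)*(-3366) = 102*(-3366) = -343332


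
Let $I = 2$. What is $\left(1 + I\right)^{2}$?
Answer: $9$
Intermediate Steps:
$\left(1 + I\right)^{2} = \left(1 + 2\right)^{2} = 3^{2} = 9$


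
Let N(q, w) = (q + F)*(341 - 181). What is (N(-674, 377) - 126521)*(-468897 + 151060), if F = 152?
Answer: 66758801317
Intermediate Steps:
N(q, w) = 24320 + 160*q (N(q, w) = (q + 152)*(341 - 181) = (152 + q)*160 = 24320 + 160*q)
(N(-674, 377) - 126521)*(-468897 + 151060) = ((24320 + 160*(-674)) - 126521)*(-468897 + 151060) = ((24320 - 107840) - 126521)*(-317837) = (-83520 - 126521)*(-317837) = -210041*(-317837) = 66758801317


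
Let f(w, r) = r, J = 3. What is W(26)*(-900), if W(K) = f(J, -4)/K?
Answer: 1800/13 ≈ 138.46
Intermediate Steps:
W(K) = -4/K
W(26)*(-900) = -4/26*(-900) = -4*1/26*(-900) = -2/13*(-900) = 1800/13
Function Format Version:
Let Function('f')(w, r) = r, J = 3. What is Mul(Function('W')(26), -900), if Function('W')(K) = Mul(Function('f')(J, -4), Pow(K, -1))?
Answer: Rational(1800, 13) ≈ 138.46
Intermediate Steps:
Function('W')(K) = Mul(-4, Pow(K, -1))
Mul(Function('W')(26), -900) = Mul(Mul(-4, Pow(26, -1)), -900) = Mul(Mul(-4, Rational(1, 26)), -900) = Mul(Rational(-2, 13), -900) = Rational(1800, 13)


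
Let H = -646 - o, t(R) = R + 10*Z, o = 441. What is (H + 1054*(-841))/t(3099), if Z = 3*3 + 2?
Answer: -887501/3209 ≈ -276.57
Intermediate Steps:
Z = 11 (Z = 9 + 2 = 11)
t(R) = 110 + R (t(R) = R + 10*11 = R + 110 = 110 + R)
H = -1087 (H = -646 - 1*441 = -646 - 441 = -1087)
(H + 1054*(-841))/t(3099) = (-1087 + 1054*(-841))/(110 + 3099) = (-1087 - 886414)/3209 = -887501*1/3209 = -887501/3209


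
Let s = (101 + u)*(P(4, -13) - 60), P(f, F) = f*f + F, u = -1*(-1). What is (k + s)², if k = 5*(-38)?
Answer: 36048016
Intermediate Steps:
k = -190
u = 1
P(f, F) = F + f² (P(f, F) = f² + F = F + f²)
s = -5814 (s = (101 + 1)*((-13 + 4²) - 60) = 102*((-13 + 16) - 60) = 102*(3 - 60) = 102*(-57) = -5814)
(k + s)² = (-190 - 5814)² = (-6004)² = 36048016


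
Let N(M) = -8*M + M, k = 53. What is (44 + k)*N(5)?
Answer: -3395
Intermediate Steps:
N(M) = -7*M
(44 + k)*N(5) = (44 + 53)*(-7*5) = 97*(-35) = -3395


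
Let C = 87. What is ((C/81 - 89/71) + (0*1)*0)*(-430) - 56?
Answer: 40568/1917 ≈ 21.162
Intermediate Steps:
((C/81 - 89/71) + (0*1)*0)*(-430) - 56 = ((87/81 - 89/71) + (0*1)*0)*(-430) - 56 = ((87*(1/81) - 89*1/71) + 0*0)*(-430) - 56 = ((29/27 - 89/71) + 0)*(-430) - 56 = (-344/1917 + 0)*(-430) - 56 = -344/1917*(-430) - 56 = 147920/1917 - 56 = 40568/1917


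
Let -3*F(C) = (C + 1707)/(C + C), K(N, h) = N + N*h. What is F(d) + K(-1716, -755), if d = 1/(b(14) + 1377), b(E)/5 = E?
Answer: 2646577/3 ≈ 8.8219e+5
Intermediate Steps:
b(E) = 5*E
d = 1/1447 (d = 1/(5*14 + 1377) = 1/(70 + 1377) = 1/1447 ≈ 0.00069109)
F(C) = -(1707 + C)/(6*C) (F(C) = -(C + 1707)/(3*(C + C)) = -(1707 + C)/(3*(2*C)) = -(1707 + C)*1/(2*C)/3 = -(1707 + C)/(6*C))
F(d) + K(-1716, -755) = (-1707 - 1*1/1447)/(6*(1/1447)) - 1716*(1 - 755) = (⅙)*1447*(-1707 - 1/1447) - 1716*(-754) = (⅙)*1447*(-2470030/1447) + 1293864 = -1235015/3 + 1293864 = 2646577/3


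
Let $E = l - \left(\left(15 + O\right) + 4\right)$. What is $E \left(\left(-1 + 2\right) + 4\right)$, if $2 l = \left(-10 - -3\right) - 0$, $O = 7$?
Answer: $- \frac{295}{2} \approx -147.5$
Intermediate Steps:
$l = - \frac{7}{2}$ ($l = \frac{\left(-10 - -3\right) - 0}{2} = \frac{\left(-10 + 3\right) + 0}{2} = \frac{-7 + 0}{2} = \frac{1}{2} \left(-7\right) = - \frac{7}{2} \approx -3.5$)
$E = - \frac{59}{2}$ ($E = - \frac{7}{2} - \left(\left(15 + 7\right) + 4\right) = - \frac{7}{2} - \left(22 + 4\right) = - \frac{7}{2} - 26 = - \frac{59}{2} \approx -29.5$)
$E \left(\left(-1 + 2\right) + 4\right) = - \frac{59 \left(\left(-1 + 2\right) + 4\right)}{2} = - \frac{59 \left(1 + 4\right)}{2} = \left(- \frac{59}{2}\right) 5 = - \frac{295}{2}$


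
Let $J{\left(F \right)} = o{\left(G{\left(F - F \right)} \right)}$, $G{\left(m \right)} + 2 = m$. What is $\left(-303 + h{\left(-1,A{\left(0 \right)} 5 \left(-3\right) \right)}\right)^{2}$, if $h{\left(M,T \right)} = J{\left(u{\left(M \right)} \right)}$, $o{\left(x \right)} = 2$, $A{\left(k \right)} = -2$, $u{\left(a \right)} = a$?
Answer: $90601$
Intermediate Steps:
$G{\left(m \right)} = -2 + m$
$J{\left(F \right)} = 2$
$h{\left(M,T \right)} = 2$
$\left(-303 + h{\left(-1,A{\left(0 \right)} 5 \left(-3\right) \right)}\right)^{2} = \left(-303 + 2\right)^{2} = \left(-301\right)^{2} = 90601$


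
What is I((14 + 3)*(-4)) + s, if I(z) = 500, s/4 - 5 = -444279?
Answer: -1776596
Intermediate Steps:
s = -1777096 (s = 20 + 4*(-444279) = 20 - 1777116 = -1777096)
I((14 + 3)*(-4)) + s = 500 - 1777096 = -1776596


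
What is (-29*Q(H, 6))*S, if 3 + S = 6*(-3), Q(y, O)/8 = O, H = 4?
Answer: 29232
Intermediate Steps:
Q(y, O) = 8*O
S = -21 (S = -3 + 6*(-3) = -3 - 18 = -21)
(-29*Q(H, 6))*S = -232*6*(-21) = -29*48*(-21) = -1392*(-21) = 29232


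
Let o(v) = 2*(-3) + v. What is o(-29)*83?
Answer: -2905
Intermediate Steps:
o(v) = -6 + v
o(-29)*83 = (-6 - 29)*83 = -35*83 = -2905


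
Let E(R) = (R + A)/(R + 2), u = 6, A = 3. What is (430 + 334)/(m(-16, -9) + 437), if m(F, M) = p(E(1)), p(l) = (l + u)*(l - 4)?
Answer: 6876/3757 ≈ 1.8302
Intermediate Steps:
E(R) = (3 + R)/(2 + R) (E(R) = (R + 3)/(R + 2) = (3 + R)/(2 + R))
p(l) = (-4 + l)*(6 + l) (p(l) = (l + 6)*(l - 4) = (6 + l)*(-4 + l) = (-4 + l)*(6 + l))
m(F, M) = -176/9 (m(F, M) = -24 + ((3 + 1)/(2 + 1))² + 2*((3 + 1)/(2 + 1)) = -24 + (4/3)² + 2*(4/3) = -24 + 16/9 + 8/3 = -176/9)
(430 + 334)/(m(-16, -9) + 437) = (430 + 334)/(-176/9 + 437) = 764/(3757/9) = 764*(9/3757) = 6876/3757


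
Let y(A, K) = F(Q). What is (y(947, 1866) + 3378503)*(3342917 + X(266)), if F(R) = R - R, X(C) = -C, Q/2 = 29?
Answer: 11293156431453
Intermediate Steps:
Q = 58 (Q = 2*29 = 58)
F(R) = 0
y(A, K) = 0
(y(947, 1866) + 3378503)*(3342917 + X(266)) = (0 + 3378503)*(3342917 - 1*266) = 3378503*(3342917 - 266) = 3378503*3342651 = 11293156431453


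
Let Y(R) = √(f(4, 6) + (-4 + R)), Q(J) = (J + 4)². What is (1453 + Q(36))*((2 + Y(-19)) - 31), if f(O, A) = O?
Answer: -88537 + 3053*I*√19 ≈ -88537.0 + 13308.0*I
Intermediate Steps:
Q(J) = (4 + J)²
Y(R) = √R (Y(R) = √(4 + (-4 + R)) = √R)
(1453 + Q(36))*((2 + Y(-19)) - 31) = (1453 + (4 + 36)²)*((2 + √(-19)) - 31) = (1453 + 40²)*((2 + I*√19) - 31) = (1453 + 1600)*(-29 + I*√19) = 3053*(-29 + I*√19) = -88537 + 3053*I*√19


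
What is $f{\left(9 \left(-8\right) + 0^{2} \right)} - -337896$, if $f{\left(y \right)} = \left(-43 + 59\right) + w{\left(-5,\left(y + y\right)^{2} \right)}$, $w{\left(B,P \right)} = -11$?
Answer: $337901$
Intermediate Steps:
$f{\left(y \right)} = 5$ ($f{\left(y \right)} = \left(-43 + 59\right) - 11 = 16 - 11 = 5$)
$f{\left(9 \left(-8\right) + 0^{2} \right)} - -337896 = 5 - -337896 = 5 + 337896 = 337901$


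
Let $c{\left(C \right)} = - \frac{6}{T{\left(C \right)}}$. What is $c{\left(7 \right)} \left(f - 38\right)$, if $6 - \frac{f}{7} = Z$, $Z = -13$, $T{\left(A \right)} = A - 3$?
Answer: $- \frac{285}{2} \approx -142.5$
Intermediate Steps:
$T{\left(A \right)} = -3 + A$ ($T{\left(A \right)} = A - 3 = -3 + A$)
$c{\left(C \right)} = - \frac{6}{-3 + C}$
$f = 133$ ($f = 42 - -91 = 42 + 91 = 133$)
$c{\left(7 \right)} \left(f - 38\right) = - \frac{6}{-3 + 7} \left(133 - 38\right) = - \frac{6}{4} \cdot 95 = \left(-6\right) \frac{1}{4} \cdot 95 = \left(- \frac{3}{2}\right) 95 = - \frac{285}{2}$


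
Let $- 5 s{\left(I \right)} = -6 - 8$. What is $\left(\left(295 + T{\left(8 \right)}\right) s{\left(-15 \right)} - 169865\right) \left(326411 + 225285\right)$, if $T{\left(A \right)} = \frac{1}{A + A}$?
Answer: $- \frac{466290217986}{5} \approx -9.3258 \cdot 10^{10}$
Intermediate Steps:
$s{\left(I \right)} = \frac{14}{5}$ ($s{\left(I \right)} = - \frac{-6 - 8}{5} = \left(- \frac{1}{5}\right) \left(-14\right) = \frac{14}{5}$)
$T{\left(A \right)} = \frac{1}{2 A}$
$\left(\left(295 + T{\left(8 \right)}\right) s{\left(-15 \right)} - 169865\right) \left(326411 + 225285\right) = \left(\left(295 + \frac{1}{2 \cdot 8}\right) \frac{14}{5} - 169865\right) \left(326411 + 225285\right) = \left(\left(295 + \frac{1}{2} \cdot \frac{1}{8}\right) \frac{14}{5} - 169865\right) 551696 = \left(\left(295 + \frac{1}{16}\right) \frac{14}{5} - 169865\right) 551696 = \left(\frac{4721}{16} \cdot \frac{14}{5} - 169865\right) 551696 = \left(\frac{33047}{40} - 169865\right) 551696 = \left(- \frac{6761553}{40}\right) 551696 = - \frac{466290217986}{5}$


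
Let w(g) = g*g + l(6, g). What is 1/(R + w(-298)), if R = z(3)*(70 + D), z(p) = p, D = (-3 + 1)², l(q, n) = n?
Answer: 1/88728 ≈ 1.1270e-5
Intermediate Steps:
D = 4 (D = (-2)² = 4)
w(g) = g + g² (w(g) = g*g + g = g² + g = g + g²)
R = 222 (R = 3*(70 + 4) = 3*74 = 222)
1/(R + w(-298)) = 1/(222 - 298*(1 - 298)) = 1/(222 - 298*(-297)) = 1/(222 + 88506) = 1/88728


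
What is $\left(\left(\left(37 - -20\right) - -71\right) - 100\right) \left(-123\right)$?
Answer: $-3444$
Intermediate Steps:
$\left(\left(\left(37 - -20\right) - -71\right) - 100\right) \left(-123\right) = \left(\left(\left(37 + 20\right) + 71\right) - 100\right) \left(-123\right) = \left(\left(57 + 71\right) - 100\right) \left(-123\right) = \left(128 - 100\right) \left(-123\right) = 28 \left(-123\right) = -3444$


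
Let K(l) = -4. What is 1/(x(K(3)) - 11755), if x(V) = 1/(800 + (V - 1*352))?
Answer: -444/5219219 ≈ -8.5070e-5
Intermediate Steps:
x(V) = 1/(448 + V) (x(V) = 1/(800 + (V - 352)) = 1/(800 + (-352 + V)) = 1/(448 + V))
1/(x(K(3)) - 11755) = 1/(1/(448 - 4) - 11755) = 1/(1/444 - 11755) = 1/(-5219219/444) = -444/5219219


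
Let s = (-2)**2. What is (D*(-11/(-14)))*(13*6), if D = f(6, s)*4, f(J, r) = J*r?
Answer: 41184/7 ≈ 5883.4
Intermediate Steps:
s = 4
D = 96 (D = (6*4)*4 = 24*4 = 96)
(D*(-11/(-14)))*(13*6) = (96*(-11/(-14)))*(13*6) = (96*(-11*(-1/14)))*78 = (96*(11/14))*78 = (528/7)*78 = 41184/7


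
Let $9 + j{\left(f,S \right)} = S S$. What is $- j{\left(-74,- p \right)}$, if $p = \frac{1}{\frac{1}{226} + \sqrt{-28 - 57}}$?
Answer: $\frac{169856296890573}{18848283614521} + \frac{23086352 i \sqrt{85}}{18848283614521} \approx 9.0118 + 1.1293 \cdot 10^{-5} i$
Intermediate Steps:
$p = \frac{1}{\frac{1}{226} + i \sqrt{85}}$ ($p = \frac{1}{\frac{1}{226} + \sqrt{-85}} = \frac{1}{\frac{1}{226} + i \sqrt{85}} \approx 5.21 \cdot 10^{-5} - 0.10847 i$)
$j{\left(f,S \right)} = -9 + S^{2}$ ($j{\left(f,S \right)} = -9 + S S = -9 + S^{2}$)
$- j{\left(-74,- p \right)} = - (-9 + \left(- (\frac{226}{4341461} - \frac{51076 i \sqrt{85}}{4341461})\right)^{2}) = - (-9 + \left(- \frac{226}{4341461} + \frac{51076 i \sqrt{85}}{4341461}\right)^{2}) = 9 - \left(- \frac{226}{4341461} + \frac{51076 i \sqrt{85}}{4341461}\right)^{2}$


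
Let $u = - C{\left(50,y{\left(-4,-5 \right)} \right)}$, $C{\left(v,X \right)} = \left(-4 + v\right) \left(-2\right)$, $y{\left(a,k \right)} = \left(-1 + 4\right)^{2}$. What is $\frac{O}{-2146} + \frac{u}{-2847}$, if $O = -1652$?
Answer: $\frac{2252906}{3054831} \approx 0.73749$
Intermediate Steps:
$y{\left(a,k \right)} = 9$ ($y{\left(a,k \right)} = 3^{2} = 9$)
$C{\left(v,X \right)} = 8 - 2 v$
$u = 92$ ($u = - (8 - 100) = \left(-1\right) \left(-92\right) = 92$)
$\frac{O}{-2146} + \frac{u}{-2847} = - \frac{1652}{-2146} + \frac{92}{-2847} = \left(-1652\right) \left(- \frac{1}{2146}\right) + 92 \left(- \frac{1}{2847}\right) = \frac{826}{1073} - \frac{92}{2847} = \frac{2252906}{3054831}$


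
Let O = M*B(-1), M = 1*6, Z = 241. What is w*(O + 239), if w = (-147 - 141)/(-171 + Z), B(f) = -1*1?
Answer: -33552/35 ≈ -958.63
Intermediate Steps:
B(f) = -1
w = -144/35 (w = (-147 - 141)/(-171 + 241) = -288/70 = -288*1/70 = -144/35 ≈ -4.1143)
M = 6
O = -6 (O = 6*(-1) = -6)
w*(O + 239) = -144*(-6 + 239)/35 = -144/35*233 = -33552/35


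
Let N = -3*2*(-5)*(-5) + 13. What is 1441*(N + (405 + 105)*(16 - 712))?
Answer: -511694777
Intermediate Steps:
N = -137 (N = -(-30)*(-5) + 13 = -3*50 + 13 = -150 + 13 = -137)
1441*(N + (405 + 105)*(16 - 712)) = 1441*(-137 + (405 + 105)*(16 - 712)) = 1441*(-137 + 510*(-696)) = 1441*(-137 - 354960) = 1441*(-355097) = -511694777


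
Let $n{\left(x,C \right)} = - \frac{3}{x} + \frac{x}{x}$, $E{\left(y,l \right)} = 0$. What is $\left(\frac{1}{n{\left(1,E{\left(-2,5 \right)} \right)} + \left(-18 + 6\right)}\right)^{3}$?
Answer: $- \frac{1}{2744} \approx -0.00036443$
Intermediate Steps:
$n{\left(x,C \right)} = 1 - \frac{3}{x}$ ($n{\left(x,C \right)} = - \frac{3}{x} + 1 = 1 - \frac{3}{x}$)
$\left(\frac{1}{n{\left(1,E{\left(-2,5 \right)} \right)} + \left(-18 + 6\right)}\right)^{3} = \left(\frac{1}{\frac{-3 + 1}{1} + \left(-18 + 6\right)}\right)^{3} = \left(\frac{1}{1 \left(-2\right) - 12}\right)^{3} = \left(\frac{1}{-2 - 12}\right)^{3} = \left(\frac{1}{-14}\right)^{3} = \left(- \frac{1}{14}\right)^{3} = - \frac{1}{2744}$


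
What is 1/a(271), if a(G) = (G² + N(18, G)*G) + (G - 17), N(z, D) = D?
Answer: 1/147136 ≈ 6.7964e-6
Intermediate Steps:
a(G) = -17 + G + 2*G² (a(G) = (G² + G*G) + (G - 17) = (G² + G²) + (-17 + G) = 2*G² + (-17 + G) = -17 + G + 2*G²)
1/a(271) = 1/(-17 + 271 + 2*271²) = 1/(-17 + 271 + 2*73441) = 1/(-17 + 271 + 146882) = 1/147136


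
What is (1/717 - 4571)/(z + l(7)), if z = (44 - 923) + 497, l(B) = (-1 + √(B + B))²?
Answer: 1202808002/96531861 - 6554812*√14/96531861 ≈ 12.206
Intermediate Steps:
l(B) = (-1 + √2*√B)² (l(B) = (-1 + √(2*B))² = (-1 + √2*√B)²)
z = -382 (z = -879 + 497 = -382)
(1/717 - 4571)/(z + l(7)) = (1/717 - 4571)/(-382 + (-1 + √2*√7)²) = (1/717 - 4571)/(-382 + (-1 + √14)²) = -3277406/(717*(-382 + (-1 + √14)²))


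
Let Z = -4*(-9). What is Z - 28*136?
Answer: -3772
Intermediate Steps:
Z = 36
Z - 28*136 = 36 - 28*136 = 36 - 3808 = -3772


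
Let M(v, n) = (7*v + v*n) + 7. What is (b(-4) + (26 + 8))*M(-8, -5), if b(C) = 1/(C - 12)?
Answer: -4887/16 ≈ -305.44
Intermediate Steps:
M(v, n) = 7 + 7*v + n*v (M(v, n) = (7*v + n*v) + 7 = 7 + 7*v + n*v)
b(C) = 1/(-12 + C)
(b(-4) + (26 + 8))*M(-8, -5) = (1/(-12 - 4) + (26 + 8))*(7 + 7*(-8) - 5*(-8)) = (1/(-16) + 34)*(7 - 56 + 40) = (-1/16 + 34)*(-9) = (543/16)*(-9) = -4887/16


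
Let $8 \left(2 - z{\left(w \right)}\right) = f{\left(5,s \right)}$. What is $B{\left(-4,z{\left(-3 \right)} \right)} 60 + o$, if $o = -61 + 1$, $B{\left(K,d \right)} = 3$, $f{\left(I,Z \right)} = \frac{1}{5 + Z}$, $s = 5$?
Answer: $120$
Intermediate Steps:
$z{\left(w \right)} = \frac{159}{80}$ ($z{\left(w \right)} = 2 - \frac{1}{8 \left(5 + 5\right)} = 2 - \frac{1}{8 \cdot 10} = 2 - \frac{1}{80} = \frac{159}{80}$)
$o = -60$
$B{\left(-4,z{\left(-3 \right)} \right)} 60 + o = 3 \cdot 60 - 60 = 180 - 60 = 120$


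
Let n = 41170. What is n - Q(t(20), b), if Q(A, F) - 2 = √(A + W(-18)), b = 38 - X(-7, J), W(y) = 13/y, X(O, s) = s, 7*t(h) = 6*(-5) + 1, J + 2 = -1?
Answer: 41168 - I*√8582/42 ≈ 41168.0 - 2.2057*I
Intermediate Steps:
J = -3 (J = -2 - 1 = -3)
t(h) = -29/7 (t(h) = (6*(-5) + 1)/7 = (-30 + 1)/7 = (⅐)*(-29) = -29/7)
b = 41 (b = 38 - 1*(-3) = 38 + 3 = 41)
Q(A, F) = 2 + √(-13/18 + A) (Q(A, F) = 2 + √(A + 13/(-18)) = 2 + √(A + 13*(-1/18)) = 2 + √(A - 13/18) = 2 + √(-13/18 + A))
n - Q(t(20), b) = 41170 - (2 + √(-26 + 36*(-29/7))/6) = 41170 - (2 + √(-26 - 1044/7)/6) = 41170 - (2 + √(-1226/7)/6) = 41170 - (2 + (I*√8582/7)/6) = 41170 - (2 + I*√8582/42) = 41170 + (-2 - I*√8582/42) = 41168 - I*√8582/42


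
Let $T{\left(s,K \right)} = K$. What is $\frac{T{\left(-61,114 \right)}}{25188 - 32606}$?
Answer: $- \frac{57}{3709} \approx -0.015368$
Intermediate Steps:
$\frac{T{\left(-61,114 \right)}}{25188 - 32606} = \frac{114}{25188 - 32606} = \frac{114}{-7418} = 114 \left(- \frac{1}{7418}\right) = - \frac{57}{3709}$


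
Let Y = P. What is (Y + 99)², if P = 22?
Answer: 14641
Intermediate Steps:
Y = 22
(Y + 99)² = (22 + 99)² = 121² = 14641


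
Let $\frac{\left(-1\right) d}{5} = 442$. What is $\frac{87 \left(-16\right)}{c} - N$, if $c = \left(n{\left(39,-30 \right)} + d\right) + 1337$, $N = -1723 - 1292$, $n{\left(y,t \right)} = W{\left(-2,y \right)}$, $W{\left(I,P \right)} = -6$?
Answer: $\frac{883859}{293} \approx 3016.6$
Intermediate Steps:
$n{\left(y,t \right)} = -6$
$N = -3015$ ($N = -1723 - 1292 = -3015$)
$d = -2210$ ($d = \left(-5\right) 442 = -2210$)
$c = -879$ ($c = \left(-6 - 2210\right) + 1337 = -2216 + 1337 = -879$)
$\frac{87 \left(-16\right)}{c} - N = \frac{87 \left(-16\right)}{-879} - -3015 = \left(-1392\right) \left(- \frac{1}{879}\right) + 3015 = \frac{464}{293} + 3015 = \frac{883859}{293}$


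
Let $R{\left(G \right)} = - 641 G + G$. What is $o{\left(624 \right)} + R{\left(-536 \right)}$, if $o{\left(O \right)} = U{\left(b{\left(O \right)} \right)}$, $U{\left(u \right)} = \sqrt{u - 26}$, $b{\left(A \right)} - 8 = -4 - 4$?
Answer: $343040 + i \sqrt{26} \approx 3.4304 \cdot 10^{5} + 5.099 i$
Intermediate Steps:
$b{\left(A \right)} = 0$ ($b{\left(A \right)} = 8 - 8 = 0$)
$R{\left(G \right)} = - 640 G$
$U{\left(u \right)} = \sqrt{-26 + u}$
$o{\left(O \right)} = i \sqrt{26}$ ($o{\left(O \right)} = \sqrt{-26 + 0} = \sqrt{-26} = i \sqrt{26}$)
$o{\left(624 \right)} + R{\left(-536 \right)} = i \sqrt{26} - -343040 = i \sqrt{26} + 343040 = 343040 + i \sqrt{26}$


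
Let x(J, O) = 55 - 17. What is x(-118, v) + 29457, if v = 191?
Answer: 29495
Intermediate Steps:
x(J, O) = 38
x(-118, v) + 29457 = 38 + 29457 = 29495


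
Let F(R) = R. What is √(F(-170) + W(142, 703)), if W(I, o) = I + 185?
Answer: √157 ≈ 12.530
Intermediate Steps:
W(I, o) = 185 + I
√(F(-170) + W(142, 703)) = √(-170 + (185 + 142)) = √(-170 + 327) = √157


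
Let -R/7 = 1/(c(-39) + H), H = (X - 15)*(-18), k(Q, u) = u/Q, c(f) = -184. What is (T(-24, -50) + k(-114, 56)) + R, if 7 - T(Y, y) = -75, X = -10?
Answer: 9289/114 ≈ 81.482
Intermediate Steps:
T(Y, y) = 82 (T(Y, y) = 7 - 1*(-75) = 7 + 75 = 82)
H = 450 (H = (-10 - 15)*(-18) = -25*(-18) = 450)
R = -1/38 (R = -7/(-184 + 450) = -7/266 = -7*1/266 = -1/38 ≈ -0.026316)
(T(-24, -50) + k(-114, 56)) + R = (82 + 56/(-114)) - 1/38 = (82 + 56*(-1/114)) - 1/38 = (82 - 28/57) - 1/38 = 4646/57 - 1/38 = 9289/114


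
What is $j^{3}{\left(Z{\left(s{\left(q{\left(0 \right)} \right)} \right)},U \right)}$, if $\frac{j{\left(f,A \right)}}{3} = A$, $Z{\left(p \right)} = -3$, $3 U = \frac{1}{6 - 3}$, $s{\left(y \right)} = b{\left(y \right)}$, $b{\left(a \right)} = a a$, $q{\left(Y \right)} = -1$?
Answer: $\frac{1}{27} \approx 0.037037$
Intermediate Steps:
$b{\left(a \right)} = a^{2}$
$s{\left(y \right)} = y^{2}$
$U = \frac{1}{9}$ ($U = \frac{1}{3 \left(6 - 3\right)} = \frac{1}{3 \cdot 3} = \frac{1}{3} \cdot \frac{1}{3} = \frac{1}{9} \approx 0.11111$)
$j{\left(f,A \right)} = 3 A$
$j^{3}{\left(Z{\left(s{\left(q{\left(0 \right)} \right)} \right)},U \right)} = \left(3 \cdot \frac{1}{9}\right)^{3} = \left(\frac{1}{3}\right)^{3} = \frac{1}{27}$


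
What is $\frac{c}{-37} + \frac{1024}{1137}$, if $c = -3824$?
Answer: $\frac{4385776}{42069} \approx 104.25$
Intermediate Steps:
$\frac{c}{-37} + \frac{1024}{1137} = - \frac{3824}{-37} + \frac{1024}{1137} = \left(-3824\right) \left(- \frac{1}{37}\right) + 1024 \cdot \frac{1}{1137} = \frac{3824}{37} + \frac{1024}{1137} = \frac{4385776}{42069}$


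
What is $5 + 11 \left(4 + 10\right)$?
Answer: $159$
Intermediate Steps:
$5 + 11 \left(4 + 10\right) = 5 + 11 \cdot 14 = 5 + 154 = 159$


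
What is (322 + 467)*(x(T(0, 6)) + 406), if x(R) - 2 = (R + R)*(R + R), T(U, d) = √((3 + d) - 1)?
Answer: 347160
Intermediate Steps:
T(U, d) = √(2 + d)
x(R) = 2 + 4*R² (x(R) = 2 + (R + R)*(R + R) = 2 + (2*R)*(2*R) = 2 + 4*R²)
(322 + 467)*(x(T(0, 6)) + 406) = (322 + 467)*((2 + 4*(√(2 + 6))²) + 406) = 789*((2 + 4*(√8)²) + 406) = 789*((2 + 4*(2*√2)²) + 406) = 789*((2 + 4*8) + 406) = 789*((2 + 32) + 406) = 789*(34 + 406) = 789*440 = 347160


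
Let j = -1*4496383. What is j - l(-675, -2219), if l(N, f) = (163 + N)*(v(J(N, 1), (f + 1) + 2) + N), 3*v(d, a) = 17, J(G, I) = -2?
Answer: -14517245/3 ≈ -4.8391e+6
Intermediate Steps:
v(d, a) = 17/3 (v(d, a) = (⅓)*17 = 17/3)
l(N, f) = (163 + N)*(17/3 + N)
j = -4496383
j - l(-675, -2219) = -4496383 - (2771/3 + (-675)² + (506/3)*(-675)) = -4496383 - (2771/3 + 455625 - 113850) = -4496383 - 1*1028096/3 = -4496383 - 1028096/3 = -14517245/3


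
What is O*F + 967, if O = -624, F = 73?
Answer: -44585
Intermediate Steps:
O*F + 967 = -624*73 + 967 = -45552 + 967 = -44585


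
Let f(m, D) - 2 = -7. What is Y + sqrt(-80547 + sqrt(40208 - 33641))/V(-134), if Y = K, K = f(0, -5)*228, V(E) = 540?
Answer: -1140 + I*sqrt(80547 - sqrt(6567))/540 ≈ -1140.0 + 0.52531*I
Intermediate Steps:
f(m, D) = -5 (f(m, D) = 2 - 7 = -5)
K = -1140 (K = -5*228 = -1140)
Y = -1140
Y + sqrt(-80547 + sqrt(40208 - 33641))/V(-134) = -1140 + sqrt(-80547 + sqrt(40208 - 33641))/540 = -1140 + sqrt(-80547 + sqrt(6567))*(1/540) = -1140 + sqrt(-80547 + sqrt(6567))/540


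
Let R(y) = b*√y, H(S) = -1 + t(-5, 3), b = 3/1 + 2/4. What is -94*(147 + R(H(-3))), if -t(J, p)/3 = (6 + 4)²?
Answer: -13818 - 329*I*√301 ≈ -13818.0 - 5707.9*I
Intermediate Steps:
t(J, p) = -300 (t(J, p) = -3*(6 + 4)² = -3*10² = -3*100 = -300)
b = 7/2 (b = 3*1 + 2*(¼) = 3 + ½ = 7/2 ≈ 3.5000)
H(S) = -301 (H(S) = -1 - 300 = -301)
R(y) = 7*√y/2
-94*(147 + R(H(-3))) = -94*(147 + 7*√(-301)/2) = -94*(147 + 7*(I*√301)/2) = -94*(147 + 7*I*√301/2) = -13818 - 329*I*√301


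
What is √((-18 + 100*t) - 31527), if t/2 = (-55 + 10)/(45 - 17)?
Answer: 3*I*√173495/7 ≈ 178.51*I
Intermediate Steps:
t = -45/14 (t = 2*((-55 + 10)/(45 - 17)) = 2*(-45/28) = -45/14 ≈ -3.2143)
√((-18 + 100*t) - 31527) = √((-18 + 100*(-45/14)) - 31527) = √((-18 - 2250/7) - 31527) = √(-2376/7 - 31527) = √(-223065/7) = 3*I*√173495/7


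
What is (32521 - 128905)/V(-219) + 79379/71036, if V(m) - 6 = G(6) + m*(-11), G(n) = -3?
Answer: -554605973/14278236 ≈ -38.843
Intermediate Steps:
V(m) = 3 - 11*m (V(m) = 6 + (-3 + m*(-11)) = 6 + (-3 - 11*m) = 3 - 11*m)
(32521 - 128905)/V(-219) + 79379/71036 = (32521 - 128905)/(3 - 11*(-219)) + 79379/71036 = -96384/(3 + 2409) + 79379*(1/71036) = -96384/2412 + 79379/71036 = -96384*1/2412 + 79379/71036 = -8032/201 + 79379/71036 = -554605973/14278236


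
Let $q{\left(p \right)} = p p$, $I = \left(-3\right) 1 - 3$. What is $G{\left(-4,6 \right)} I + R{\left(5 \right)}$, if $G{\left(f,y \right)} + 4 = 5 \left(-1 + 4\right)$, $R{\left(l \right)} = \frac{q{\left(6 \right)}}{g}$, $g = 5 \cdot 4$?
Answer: $- \frac{321}{5} \approx -64.2$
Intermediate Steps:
$I = -6$ ($I = -3 - 3 = -6$)
$g = 20$
$q{\left(p \right)} = p^{2}$
$R{\left(l \right)} = \frac{9}{5}$ ($R{\left(l \right)} = \frac{6^{2}}{20} = 36 \cdot \frac{1}{20} = \frac{9}{5}$)
$G{\left(f,y \right)} = 11$ ($G{\left(f,y \right)} = -4 + 5 \left(-1 + 4\right) = -4 + 5 \cdot 3 = -4 + 15 = 11$)
$G{\left(-4,6 \right)} I + R{\left(5 \right)} = 11 \left(-6\right) + \frac{9}{5} = -66 + \frac{9}{5} = - \frac{321}{5}$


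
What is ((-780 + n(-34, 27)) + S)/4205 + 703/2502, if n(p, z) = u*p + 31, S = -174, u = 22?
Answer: -1224727/10520910 ≈ -0.11641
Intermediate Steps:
n(p, z) = 31 + 22*p (n(p, z) = 22*p + 31 = 31 + 22*p)
((-780 + n(-34, 27)) + S)/4205 + 703/2502 = ((-780 + (31 + 22*(-34))) - 174)/4205 + 703/2502 = ((-780 + (31 - 748)) - 174)*(1/4205) + 703*(1/2502) = ((-780 - 717) - 174)*(1/4205) + 703/2502 = (-1497 - 174)*(1/4205) + 703/2502 = -1671*1/4205 + 703/2502 = -1671/4205 + 703/2502 = -1224727/10520910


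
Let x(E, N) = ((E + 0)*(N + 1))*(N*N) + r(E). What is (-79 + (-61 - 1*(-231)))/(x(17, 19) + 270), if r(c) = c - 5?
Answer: 91/123022 ≈ 0.00073970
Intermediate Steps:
r(c) = -5 + c
x(E, N) = -5 + E + E*N**2*(1 + N) (x(E, N) = ((E + 0)*(N + 1))*(N*N) + (-5 + E) = (E*(1 + N))*N**2 + (-5 + E) = E*N**2*(1 + N) + (-5 + E) = -5 + E + E*N**2*(1 + N))
(-79 + (-61 - 1*(-231)))/(x(17, 19) + 270) = (-79 + (-61 - 1*(-231)))/((-5 + 17 + 17*19**2 + 17*19**3) + 270) = (-79 + (-61 + 231))/((-5 + 17 + 17*361 + 17*6859) + 270) = (-79 + 170)/((-5 + 17 + 6137 + 116603) + 270) = 91/(122752 + 270) = 91/123022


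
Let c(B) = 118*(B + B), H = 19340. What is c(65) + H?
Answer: 34680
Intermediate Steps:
c(B) = 236*B (c(B) = 118*(2*B) = 236*B)
c(65) + H = 236*65 + 19340 = 15340 + 19340 = 34680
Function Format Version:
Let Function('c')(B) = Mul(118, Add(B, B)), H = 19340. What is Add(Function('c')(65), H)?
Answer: 34680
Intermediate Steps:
Function('c')(B) = Mul(236, B) (Function('c')(B) = Mul(118, Mul(2, B)) = Mul(236, B))
Add(Function('c')(65), H) = Add(Mul(236, 65), 19340) = Add(15340, 19340) = 34680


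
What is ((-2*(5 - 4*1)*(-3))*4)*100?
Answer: 2400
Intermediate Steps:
((-2*(5 - 4*1)*(-3))*4)*100 = ((-2*(5 - 4)*(-3))*4)*100 = ((-2*1*(-3))*4)*100 = (-2*(-3)*4)*100 = (6*4)*100 = 24*100 = 2400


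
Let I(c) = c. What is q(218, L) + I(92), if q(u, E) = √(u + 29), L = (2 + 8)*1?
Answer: 92 + √247 ≈ 107.72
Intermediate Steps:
L = 10 (L = 10*1 = 10)
q(u, E) = √(29 + u)
q(218, L) + I(92) = √(29 + 218) + 92 = √247 + 92 = 92 + √247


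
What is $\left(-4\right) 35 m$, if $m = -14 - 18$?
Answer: $4480$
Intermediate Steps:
$m = -32$
$\left(-4\right) 35 m = \left(-4\right) 35 \left(-32\right) = \left(-140\right) \left(-32\right) = 4480$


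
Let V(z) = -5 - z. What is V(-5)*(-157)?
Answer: 0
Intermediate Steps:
V(-5)*(-157) = (-5 - 1*(-5))*(-157) = (-5 + 5)*(-157) = 0*(-157) = 0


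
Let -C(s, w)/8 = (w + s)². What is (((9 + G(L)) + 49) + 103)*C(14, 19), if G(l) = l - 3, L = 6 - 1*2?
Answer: -1411344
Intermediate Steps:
L = 4 (L = 6 - 2 = 4)
C(s, w) = -8*(s + w)² (C(s, w) = -8*(w + s)² = -8*(s + w)²)
G(l) = -3 + l
(((9 + G(L)) + 49) + 103)*C(14, 19) = (((9 + (-3 + 4)) + 49) + 103)*(-8*(14 + 19)²) = (((9 + 1) + 49) + 103)*(-8*33²) = ((10 + 49) + 103)*(-8*1089) = (59 + 103)*(-8712) = 162*(-8712) = -1411344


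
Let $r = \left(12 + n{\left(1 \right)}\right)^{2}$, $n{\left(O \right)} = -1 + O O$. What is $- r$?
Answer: $-144$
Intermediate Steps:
$n{\left(O \right)} = -1 + O^{2}$
$r = 144$ ($r = \left(12 - \left(1 - 1^{2}\right)\right)^{2} = \left(12 + \left(-1 + 1\right)\right)^{2} = \left(12 + 0\right)^{2} = 12^{2} = 144$)
$- r = \left(-1\right) 144 = -144$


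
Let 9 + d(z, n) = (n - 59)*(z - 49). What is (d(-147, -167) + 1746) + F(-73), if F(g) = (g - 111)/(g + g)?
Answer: 3360501/73 ≈ 46034.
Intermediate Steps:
F(g) = (-111 + g)/(2*g) (F(g) = (-111 + g)/((2*g)) = (-111 + g)*(1/(2*g)) = (-111 + g)/(2*g))
d(z, n) = -9 + (-59 + n)*(-49 + z) (d(z, n) = -9 + (n - 59)*(z - 49) = -9 + (-59 + n)*(-49 + z))
(d(-147, -167) + 1746) + F(-73) = ((2882 - 59*(-147) - 49*(-167) - 167*(-147)) + 1746) + (½)*(-111 - 73)/(-73) = ((2882 + 8673 + 8183 + 24549) + 1746) + (½)*(-1/73)*(-184) = (44287 + 1746) + 92/73 = 46033 + 92/73 = 3360501/73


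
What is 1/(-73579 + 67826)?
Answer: -1/5753 ≈ -0.00017382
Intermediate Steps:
1/(-73579 + 67826) = 1/(-5753) = -1/5753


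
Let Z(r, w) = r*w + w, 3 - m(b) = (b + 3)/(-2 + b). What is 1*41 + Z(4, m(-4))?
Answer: 331/6 ≈ 55.167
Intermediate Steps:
m(b) = 3 - (3 + b)/(-2 + b) (m(b) = 3 - (b + 3)/(-2 + b) = 3 - (3 + b)/(-2 + b))
Z(r, w) = w + r*w
1*41 + Z(4, m(-4)) = 1*41 + ((-9 + 2*(-4))/(-2 - 4))*(1 + 4) = 41 + ((-9 - 8)/(-6))*5 = 41 - ⅙*(-17)*5 = 41 + (17/6)*5 = 41 + 85/6 = 331/6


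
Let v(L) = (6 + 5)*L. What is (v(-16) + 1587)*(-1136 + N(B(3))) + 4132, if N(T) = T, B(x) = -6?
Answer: -1607230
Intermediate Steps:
v(L) = 11*L
(v(-16) + 1587)*(-1136 + N(B(3))) + 4132 = (11*(-16) + 1587)*(-1136 - 6) + 4132 = (-176 + 1587)*(-1142) + 4132 = 1411*(-1142) + 4132 = -1611362 + 4132 = -1607230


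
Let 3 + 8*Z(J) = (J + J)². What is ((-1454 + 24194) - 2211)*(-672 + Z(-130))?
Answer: 1277334909/8 ≈ 1.5967e+8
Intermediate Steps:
Z(J) = -3/8 + J²/2 (Z(J) = -3/8 + (J + J)²/8 = -3/8 + (2*J)²/8 = -3/8 + (4*J²)/8 = -3/8 + J²/2)
((-1454 + 24194) - 2211)*(-672 + Z(-130)) = ((-1454 + 24194) - 2211)*(-672 + (-3/8 + (½)*(-130)²)) = (22740 - 2211)*(-672 + (-3/8 + (½)*16900)) = 20529*(-672 + (-3/8 + 8450)) = 20529*(-672 + 67597/8) = 20529*(62221/8) = 1277334909/8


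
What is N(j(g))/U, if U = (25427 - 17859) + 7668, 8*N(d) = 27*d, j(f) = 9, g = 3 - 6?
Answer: 243/121888 ≈ 0.0019936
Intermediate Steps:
g = -3
N(d) = 27*d/8 (N(d) = (27*d)/8 = 27*d/8)
U = 15236 (U = 7568 + 7668 = 15236)
N(j(g))/U = ((27/8)*9)/15236 = (243/8)*(1/15236) = 243/121888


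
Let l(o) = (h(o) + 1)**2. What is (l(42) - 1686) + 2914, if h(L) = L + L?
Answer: 8453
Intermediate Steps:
h(L) = 2*L
l(o) = (1 + 2*o)**2 (l(o) = (2*o + 1)**2 = (1 + 2*o)**2)
(l(42) - 1686) + 2914 = ((1 + 2*42)**2 - 1686) + 2914 = ((1 + 84)**2 - 1686) + 2914 = (85**2 - 1686) + 2914 = (7225 - 1686) + 2914 = 5539 + 2914 = 8453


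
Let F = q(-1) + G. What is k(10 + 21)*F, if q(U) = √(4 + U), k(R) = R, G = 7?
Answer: 217 + 31*√3 ≈ 270.69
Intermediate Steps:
F = 7 + √3 (F = √(4 - 1) + 7 = √3 + 7 = 7 + √3 ≈ 8.7321)
k(10 + 21)*F = (10 + 21)*(7 + √3) = 31*(7 + √3) = 217 + 31*√3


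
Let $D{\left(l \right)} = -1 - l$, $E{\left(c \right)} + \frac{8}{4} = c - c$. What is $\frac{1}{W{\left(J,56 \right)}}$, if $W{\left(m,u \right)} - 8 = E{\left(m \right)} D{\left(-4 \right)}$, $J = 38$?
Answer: $\frac{1}{2} \approx 0.5$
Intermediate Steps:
$E{\left(c \right)} = -2$ ($E{\left(c \right)} = -2 + \left(c - c\right) = -2 + 0 = -2$)
$W{\left(m,u \right)} = 2$ ($W{\left(m,u \right)} = 8 - 2 \left(-1 - -4\right) = 8 - 2 \left(-1 + 4\right) = 8 - 6 = 2$)
$\frac{1}{W{\left(J,56 \right)}} = \frac{1}{2}$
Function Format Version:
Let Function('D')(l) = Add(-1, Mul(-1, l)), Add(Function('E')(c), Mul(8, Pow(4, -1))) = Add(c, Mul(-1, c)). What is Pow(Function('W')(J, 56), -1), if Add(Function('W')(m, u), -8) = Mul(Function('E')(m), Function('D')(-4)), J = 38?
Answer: Rational(1, 2) ≈ 0.50000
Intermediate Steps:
Function('E')(c) = -2 (Function('E')(c) = Add(-2, Add(c, Mul(-1, c))) = Add(-2, 0) = -2)
Function('W')(m, u) = 2 (Function('W')(m, u) = Add(8, Mul(-2, Add(-1, Mul(-1, -4)))) = Add(8, Mul(-2, Add(-1, 4))) = Add(8, Mul(-2, 3)) = Add(8, -6) = 2)
Pow(Function('W')(J, 56), -1) = Pow(2, -1) = Rational(1, 2)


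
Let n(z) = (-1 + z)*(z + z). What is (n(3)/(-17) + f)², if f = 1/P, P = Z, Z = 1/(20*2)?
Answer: 446224/289 ≈ 1544.0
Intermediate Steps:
Z = 1/40 ≈ 0.025000
n(z) = 2*z*(-1 + z) (n(z) = (-1 + z)*(2*z) = 2*z*(-1 + z))
P = 1/40 ≈ 0.025000
f = 40 (f = 1/(1/40) = 40)
(n(3)/(-17) + f)² = ((2*3*(-1 + 3))/(-17) + 40)² = ((2*3*2)*(-1/17) + 40)² = (12*(-1/17) + 40)² = (-12/17 + 40)² = (668/17)² = 446224/289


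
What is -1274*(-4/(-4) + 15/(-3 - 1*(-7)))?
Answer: -12103/2 ≈ -6051.5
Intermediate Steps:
-1274*(-4/(-4) + 15/(-3 - 1*(-7))) = -1274*(-4*(-¼) + 15/(-3 + 7)) = -1274*(1 + 15/4) = -1274*19/4 = -12103/2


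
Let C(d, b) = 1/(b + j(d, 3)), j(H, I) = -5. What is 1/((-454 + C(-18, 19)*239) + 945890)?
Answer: 14/13236343 ≈ 1.0577e-6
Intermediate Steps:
C(d, b) = 1/(-5 + b) (C(d, b) = 1/(b - 5) = 1/(-5 + b))
1/((-454 + C(-18, 19)*239) + 945890) = 1/((-454 + 239/(-5 + 19)) + 945890) = 1/((-454 + 239/14) + 945890) = 1/(-6117/14 + 945890) = 1/(13236343/14) = 14/13236343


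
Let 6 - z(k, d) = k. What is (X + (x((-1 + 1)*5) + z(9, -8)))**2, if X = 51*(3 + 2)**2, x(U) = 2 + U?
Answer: 1623076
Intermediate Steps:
z(k, d) = 6 - k
X = 1275 (X = 51*5**2 = 51*25 = 1275)
(X + (x((-1 + 1)*5) + z(9, -8)))**2 = (1275 + ((2 + (-1 + 1)*5) + (6 - 1*9)))**2 = (1275 + ((2 + 0*5) + (6 - 9)))**2 = (1275 + ((2 + 0) - 3))**2 = (1275 + (2 - 3))**2 = (1275 - 1)**2 = 1274**2 = 1623076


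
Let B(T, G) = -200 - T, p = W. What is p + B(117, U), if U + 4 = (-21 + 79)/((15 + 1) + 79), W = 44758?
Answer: 44441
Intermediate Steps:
U = -322/95 (U = -4 + (-21 + 79)/((15 + 1) + 79) = -4 + 58/(16 + 79) = -4 + 58/95 = -322/95 ≈ -3.3895)
p = 44758
p + B(117, U) = 44758 + (-200 - 1*117) = 44758 + (-200 - 117) = 44758 - 317 = 44441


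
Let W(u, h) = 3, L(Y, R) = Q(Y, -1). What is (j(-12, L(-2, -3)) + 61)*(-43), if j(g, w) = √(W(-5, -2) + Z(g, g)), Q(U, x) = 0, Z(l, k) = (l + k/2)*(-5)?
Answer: -2623 - 43*√93 ≈ -3037.7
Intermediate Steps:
Z(l, k) = -5*l - 5*k/2 (Z(l, k) = (l + k*(½))*(-5) = (l + k/2)*(-5) = -5*l - 5*k/2)
L(Y, R) = 0
j(g, w) = √(3 - 15*g/2) (j(g, w) = √(3 + (-5*g - 5*g/2)) = √(3 - 15*g/2))
(j(-12, L(-2, -3)) + 61)*(-43) = (√(12 - 30*(-12))/2 + 61)*(-43) = (√(12 + 360)/2 + 61)*(-43) = (√372/2 + 61)*(-43) = ((2*√93)/2 + 61)*(-43) = (√93 + 61)*(-43) = (61 + √93)*(-43) = -2623 - 43*√93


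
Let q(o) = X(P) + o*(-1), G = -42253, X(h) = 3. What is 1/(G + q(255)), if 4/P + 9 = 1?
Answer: -1/42505 ≈ -2.3527e-5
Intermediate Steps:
P = -½ (P = 4/(-9 + 1) = 4/(-8) = 4*(-⅛) = -½ ≈ -0.50000)
q(o) = 3 - o (q(o) = 3 + o*(-1) = 3 - o)
1/(G + q(255)) = 1/(-42253 + (3 - 1*255)) = 1/(-42253 + (3 - 255)) = 1/(-42253 - 252) = 1/(-42505) = -1/42505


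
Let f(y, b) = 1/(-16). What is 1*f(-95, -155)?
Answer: -1/16 ≈ -0.062500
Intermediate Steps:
f(y, b) = -1/16
1*f(-95, -155) = 1*(-1/16) = -1/16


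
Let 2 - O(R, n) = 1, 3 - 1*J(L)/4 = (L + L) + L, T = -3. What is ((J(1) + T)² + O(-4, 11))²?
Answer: 100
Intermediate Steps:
J(L) = 12 - 12*L (J(L) = 12 - 4*((L + L) + L) = 12 - 4*(2*L + L) = 12 - 12*L)
O(R, n) = 1 (O(R, n) = 2 - 1*1 = 2 - 1 = 1)
((J(1) + T)² + O(-4, 11))² = (((12 - 12*1) - 3)² + 1)² = (((12 - 12) - 3)² + 1)² = ((0 - 3)² + 1)² = ((-3)² + 1)² = (9 + 1)² = 10² = 100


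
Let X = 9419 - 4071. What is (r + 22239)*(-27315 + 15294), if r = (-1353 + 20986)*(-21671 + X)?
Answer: 3852096031620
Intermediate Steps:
X = 5348
r = -320469459 (r = (-1353 + 20986)*(-21671 + 5348) = 19633*(-16323) = -320469459)
(r + 22239)*(-27315 + 15294) = (-320469459 + 22239)*(-27315 + 15294) = -320447220*(-12021) = 3852096031620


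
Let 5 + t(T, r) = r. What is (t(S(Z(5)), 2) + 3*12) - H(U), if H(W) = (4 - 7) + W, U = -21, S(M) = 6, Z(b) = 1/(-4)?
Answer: 57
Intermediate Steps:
Z(b) = -¼
t(T, r) = -5 + r
H(W) = -3 + W
(t(S(Z(5)), 2) + 3*12) - H(U) = ((-5 + 2) + 3*12) - (-3 - 21) = (-3 + 36) - 1*(-24) = 33 + 24 = 57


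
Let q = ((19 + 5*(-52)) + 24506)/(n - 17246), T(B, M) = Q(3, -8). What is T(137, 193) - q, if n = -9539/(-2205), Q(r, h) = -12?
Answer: -402710367/38017891 ≈ -10.593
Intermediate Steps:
T(B, M) = -12
n = 9539/2205 (n = -9539*(-1/2205) = 9539/2205 ≈ 4.3261)
q = -53504325/38017891 (q = ((19 + 5*(-52)) + 24506)/(9539/2205 - 17246) = ((19 - 260) + 24506)/(-38017891/2205) = (-241 + 24506)*(-2205/38017891) = 24265*(-2205/38017891) = -53504325/38017891 ≈ -1.4073)
T(137, 193) - q = -12 - 1*(-53504325/38017891) = -12 + 53504325/38017891 = -402710367/38017891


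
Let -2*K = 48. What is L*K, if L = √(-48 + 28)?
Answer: -48*I*√5 ≈ -107.33*I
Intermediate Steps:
K = -24 (K = -½*48 = -24)
L = 2*I*√5 (L = √(-20) = 2*I*√5 ≈ 4.4721*I)
L*K = (2*I*√5)*(-24) = -48*I*√5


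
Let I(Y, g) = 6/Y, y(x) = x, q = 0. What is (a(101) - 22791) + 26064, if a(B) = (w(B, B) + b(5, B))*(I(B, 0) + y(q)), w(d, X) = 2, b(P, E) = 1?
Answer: 330591/101 ≈ 3273.2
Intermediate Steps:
a(B) = 18/B (a(B) = (2 + 1)*(6/B + 0) = 3*(6/B) = 18/B)
(a(101) - 22791) + 26064 = (18/101 - 22791) + 26064 = -2301873/101 + 26064 = 330591/101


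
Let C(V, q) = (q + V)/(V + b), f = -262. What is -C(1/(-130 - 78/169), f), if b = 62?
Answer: 444365/105139 ≈ 4.2265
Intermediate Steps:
C(V, q) = (V + q)/(62 + V) (C(V, q) = (q + V)/(V + 62) = (V + q)/(62 + V))
-C(1/(-130 - 78/169), f) = -(1/(-130 - 78/169) - 262)/(62 + 1/(-130 - 78/169)) = -(1/(-130 - 78*1/169) - 262)/(62 + 1/(-130 - 78*1/169)) = -(1/(-130 - 6/13) - 262)/(62 + 1/(-130 - 6/13)) = -(1/(-1696/13) - 262)/(62 + 1/(-1696/13)) = -(-13/1696 - 262)/(62 - 13/1696) = -(-444365)/(105139/1696*1696) = -1696*(-444365)/(105139*1696) = -1*(-444365/105139) = 444365/105139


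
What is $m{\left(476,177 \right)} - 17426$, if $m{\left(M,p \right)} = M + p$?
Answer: $-16773$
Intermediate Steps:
$m{\left(476,177 \right)} - 17426 = \left(476 + 177\right) - 17426 = 653 - 17426 = -16773$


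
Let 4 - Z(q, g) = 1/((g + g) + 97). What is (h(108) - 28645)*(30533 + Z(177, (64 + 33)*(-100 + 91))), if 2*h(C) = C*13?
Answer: -1407084127702/1649 ≈ -8.5330e+8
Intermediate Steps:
h(C) = 13*C/2 (h(C) = (C*13)/2 = (13*C)/2 = 13*C/2)
Z(q, g) = 4 - 1/(97 + 2*g) (Z(q, g) = 4 - 1/((g + g) + 97) = 4 - 1/(2*g + 97) = 4 - 1/(97 + 2*g))
(h(108) - 28645)*(30533 + Z(177, (64 + 33)*(-100 + 91))) = ((13/2)*108 - 28645)*(30533 + (387 + 8*((64 + 33)*(-100 + 91)))/(97 + 2*((64 + 33)*(-100 + 91)))) = (702 - 28645)*(30533 + (387 + 8*(97*(-9)))/(97 + 2*(97*(-9)))) = -27943*(30533 + (387 + 8*(-873))/(97 + 2*(-873))) = -27943*(30533 + (387 - 6984)/(97 - 1746)) = -27943*(30533 - 6597/(-1649)) = -27943*(30533 - 1/1649*(-6597)) = -27943*(30533 + 6597/1649) = -27943*50355514/1649 = -1407084127702/1649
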